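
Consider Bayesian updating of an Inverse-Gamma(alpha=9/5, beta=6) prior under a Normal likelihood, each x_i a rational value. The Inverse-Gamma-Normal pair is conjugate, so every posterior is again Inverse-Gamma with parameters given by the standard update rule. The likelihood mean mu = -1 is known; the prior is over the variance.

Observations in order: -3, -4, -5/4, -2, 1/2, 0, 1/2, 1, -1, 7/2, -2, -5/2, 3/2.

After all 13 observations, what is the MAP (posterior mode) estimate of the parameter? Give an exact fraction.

obs 1: x=-3 → posterior Inverse-Gamma(23/10, 8)
obs 2: x=-4 → posterior Inverse-Gamma(14/5, 25/2)
obs 3: x=-5/4 → posterior Inverse-Gamma(33/10, 401/32)
obs 4: x=-2 → posterior Inverse-Gamma(19/5, 417/32)
obs 5: x=1/2 → posterior Inverse-Gamma(43/10, 453/32)
obs 6: x=0 → posterior Inverse-Gamma(24/5, 469/32)
obs 7: x=1/2 → posterior Inverse-Gamma(53/10, 505/32)
obs 8: x=1 → posterior Inverse-Gamma(29/5, 569/32)
obs 9: x=-1 → posterior Inverse-Gamma(63/10, 569/32)
obs 10: x=7/2 → posterior Inverse-Gamma(34/5, 893/32)
obs 11: x=-2 → posterior Inverse-Gamma(73/10, 909/32)
obs 12: x=-5/2 → posterior Inverse-Gamma(39/5, 945/32)
obs 13: x=3/2 → posterior Inverse-Gamma(83/10, 1045/32)

5225/1488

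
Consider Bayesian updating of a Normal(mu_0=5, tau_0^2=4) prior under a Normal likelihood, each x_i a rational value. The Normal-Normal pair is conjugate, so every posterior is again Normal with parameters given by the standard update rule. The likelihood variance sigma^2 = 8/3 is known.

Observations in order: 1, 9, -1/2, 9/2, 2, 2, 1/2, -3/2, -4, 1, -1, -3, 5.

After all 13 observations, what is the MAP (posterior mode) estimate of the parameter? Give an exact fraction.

obs 1: x=1 → posterior Normal(13/5, 8/5)
obs 2: x=9 → posterior Normal(5, 1)
obs 3: x=-1/2 → posterior Normal(7/2, 8/11)
obs 4: x=9/2 → posterior Normal(26/7, 4/7)
obs 5: x=2 → posterior Normal(58/17, 8/17)
obs 6: x=2 → posterior Normal(16/5, 2/5)
obs 7: x=1/2 → posterior Normal(131/46, 8/23)
obs 8: x=-3/2 → posterior Normal(61/26, 4/13)
obs 9: x=-4 → posterior Normal(49/29, 8/29)
obs 10: x=1 → posterior Normal(13/8, 1/4)
obs 11: x=-1 → posterior Normal(7/5, 8/35)
obs 12: x=-3 → posterior Normal(20/19, 4/19)
obs 13: x=5 → posterior Normal(55/41, 8/41)

55/41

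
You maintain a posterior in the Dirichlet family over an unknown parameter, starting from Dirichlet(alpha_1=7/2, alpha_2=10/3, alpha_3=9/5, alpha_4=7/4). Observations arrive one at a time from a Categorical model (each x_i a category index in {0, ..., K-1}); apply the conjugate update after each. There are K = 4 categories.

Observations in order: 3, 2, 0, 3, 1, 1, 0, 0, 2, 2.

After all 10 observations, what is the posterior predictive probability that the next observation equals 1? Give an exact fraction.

obs 1: x=3 → posterior Dirichlet(7/2, 10/3, 9/5, 11/4)
obs 2: x=2 → posterior Dirichlet(7/2, 10/3, 14/5, 11/4)
obs 3: x=0 → posterior Dirichlet(9/2, 10/3, 14/5, 11/4)
obs 4: x=3 → posterior Dirichlet(9/2, 10/3, 14/5, 15/4)
obs 5: x=1 → posterior Dirichlet(9/2, 13/3, 14/5, 15/4)
obs 6: x=1 → posterior Dirichlet(9/2, 16/3, 14/5, 15/4)
obs 7: x=0 → posterior Dirichlet(11/2, 16/3, 14/5, 15/4)
obs 8: x=0 → posterior Dirichlet(13/2, 16/3, 14/5, 15/4)
obs 9: x=2 → posterior Dirichlet(13/2, 16/3, 19/5, 15/4)
obs 10: x=2 → posterior Dirichlet(13/2, 16/3, 24/5, 15/4)

320/1223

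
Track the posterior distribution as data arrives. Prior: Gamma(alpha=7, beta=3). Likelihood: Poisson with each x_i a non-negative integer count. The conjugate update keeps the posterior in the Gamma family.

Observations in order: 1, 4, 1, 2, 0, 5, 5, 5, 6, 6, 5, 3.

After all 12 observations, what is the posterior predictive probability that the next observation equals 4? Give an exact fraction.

18671151580017907028499039105984280695338384248316287994384765625/105312291668557186697918027683670432318895095400549111254310977536

obs 1: x=1 → posterior Gamma(8, 4)
obs 2: x=4 → posterior Gamma(12, 5)
obs 3: x=1 → posterior Gamma(13, 6)
obs 4: x=2 → posterior Gamma(15, 7)
obs 5: x=0 → posterior Gamma(15, 8)
obs 6: x=5 → posterior Gamma(20, 9)
obs 7: x=5 → posterior Gamma(25, 10)
obs 8: x=5 → posterior Gamma(30, 11)
obs 9: x=6 → posterior Gamma(36, 12)
obs 10: x=6 → posterior Gamma(42, 13)
obs 11: x=5 → posterior Gamma(47, 14)
obs 12: x=3 → posterior Gamma(50, 15)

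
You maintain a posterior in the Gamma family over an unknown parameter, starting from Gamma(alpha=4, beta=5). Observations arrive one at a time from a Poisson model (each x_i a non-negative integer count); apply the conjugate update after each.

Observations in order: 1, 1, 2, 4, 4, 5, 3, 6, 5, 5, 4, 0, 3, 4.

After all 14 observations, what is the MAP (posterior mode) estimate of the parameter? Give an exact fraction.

obs 1: x=1 → posterior Gamma(5, 6)
obs 2: x=1 → posterior Gamma(6, 7)
obs 3: x=2 → posterior Gamma(8, 8)
obs 4: x=4 → posterior Gamma(12, 9)
obs 5: x=4 → posterior Gamma(16, 10)
obs 6: x=5 → posterior Gamma(21, 11)
obs 7: x=3 → posterior Gamma(24, 12)
obs 8: x=6 → posterior Gamma(30, 13)
obs 9: x=5 → posterior Gamma(35, 14)
obs 10: x=5 → posterior Gamma(40, 15)
obs 11: x=4 → posterior Gamma(44, 16)
obs 12: x=0 → posterior Gamma(44, 17)
obs 13: x=3 → posterior Gamma(47, 18)
obs 14: x=4 → posterior Gamma(51, 19)

50/19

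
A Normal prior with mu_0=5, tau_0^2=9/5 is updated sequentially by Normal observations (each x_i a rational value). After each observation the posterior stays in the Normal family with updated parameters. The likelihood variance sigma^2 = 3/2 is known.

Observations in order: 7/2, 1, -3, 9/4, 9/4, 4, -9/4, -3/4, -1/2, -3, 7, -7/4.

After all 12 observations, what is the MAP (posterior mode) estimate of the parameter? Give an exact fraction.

obs 1: x=7/2 → posterior Normal(46/11, 9/11)
obs 2: x=1 → posterior Normal(52/17, 9/17)
obs 3: x=-3 → posterior Normal(34/23, 9/23)
obs 4: x=9/4 → posterior Normal(95/58, 9/29)
obs 5: x=9/4 → posterior Normal(61/35, 9/35)
obs 6: x=4 → posterior Normal(85/41, 9/41)
obs 7: x=-9/4 → posterior Normal(143/94, 9/47)
obs 8: x=-3/4 → posterior Normal(67/53, 9/53)
obs 9: x=-1/2 → posterior Normal(64/59, 9/59)
obs 10: x=-3 → posterior Normal(46/65, 9/65)
obs 11: x=7 → posterior Normal(88/71, 9/71)
obs 12: x=-7/4 → posterior Normal(155/154, 9/77)

155/154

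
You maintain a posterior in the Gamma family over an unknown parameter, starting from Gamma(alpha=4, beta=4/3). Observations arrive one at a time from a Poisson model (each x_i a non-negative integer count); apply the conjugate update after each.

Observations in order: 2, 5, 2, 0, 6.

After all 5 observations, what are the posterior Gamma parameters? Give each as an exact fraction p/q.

obs 1: x=2 → posterior Gamma(6, 7/3)
obs 2: x=5 → posterior Gamma(11, 10/3)
obs 3: x=2 → posterior Gamma(13, 13/3)
obs 4: x=0 → posterior Gamma(13, 16/3)
obs 5: x=6 → posterior Gamma(19, 19/3)

alpha=19, beta=19/3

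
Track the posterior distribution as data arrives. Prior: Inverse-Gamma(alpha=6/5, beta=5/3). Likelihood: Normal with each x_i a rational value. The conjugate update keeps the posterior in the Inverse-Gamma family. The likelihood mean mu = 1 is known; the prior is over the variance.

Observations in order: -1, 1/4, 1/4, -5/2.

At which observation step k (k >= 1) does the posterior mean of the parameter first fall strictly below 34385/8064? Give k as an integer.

obs 1: x=-1 → posterior Inverse-Gamma(17/10, 11/3)
obs 2: x=1/4 → posterior Inverse-Gamma(11/5, 379/96)
obs 3: x=1/4 → posterior Inverse-Gamma(27/10, 203/48)
obs 4: x=-5/2 → posterior Inverse-Gamma(16/5, 497/48)

k = 2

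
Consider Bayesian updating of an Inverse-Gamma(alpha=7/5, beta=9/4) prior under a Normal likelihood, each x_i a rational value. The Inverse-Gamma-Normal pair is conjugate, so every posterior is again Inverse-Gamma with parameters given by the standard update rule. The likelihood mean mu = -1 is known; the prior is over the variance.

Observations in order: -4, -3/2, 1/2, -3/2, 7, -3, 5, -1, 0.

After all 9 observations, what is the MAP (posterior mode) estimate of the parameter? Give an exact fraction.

obs 1: x=-4 → posterior Inverse-Gamma(19/10, 27/4)
obs 2: x=-3/2 → posterior Inverse-Gamma(12/5, 55/8)
obs 3: x=1/2 → posterior Inverse-Gamma(29/10, 8)
obs 4: x=-3/2 → posterior Inverse-Gamma(17/5, 65/8)
obs 5: x=7 → posterior Inverse-Gamma(39/10, 321/8)
obs 6: x=-3 → posterior Inverse-Gamma(22/5, 337/8)
obs 7: x=5 → posterior Inverse-Gamma(49/10, 481/8)
obs 8: x=-1 → posterior Inverse-Gamma(27/5, 481/8)
obs 9: x=0 → posterior Inverse-Gamma(59/10, 485/8)

2425/276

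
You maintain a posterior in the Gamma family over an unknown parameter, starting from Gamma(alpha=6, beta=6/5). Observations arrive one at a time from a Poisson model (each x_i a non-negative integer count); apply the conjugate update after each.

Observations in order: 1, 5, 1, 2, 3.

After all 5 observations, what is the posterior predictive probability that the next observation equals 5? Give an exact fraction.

obs 1: x=1 → posterior Gamma(7, 11/5)
obs 2: x=5 → posterior Gamma(12, 16/5)
obs 3: x=1 → posterior Gamma(13, 21/5)
obs 4: x=2 → posterior Gamma(15, 26/5)
obs 5: x=3 → posterior Gamma(18, 31/5)

3195985768933134035571268945571875/34648545844682958703838288771284992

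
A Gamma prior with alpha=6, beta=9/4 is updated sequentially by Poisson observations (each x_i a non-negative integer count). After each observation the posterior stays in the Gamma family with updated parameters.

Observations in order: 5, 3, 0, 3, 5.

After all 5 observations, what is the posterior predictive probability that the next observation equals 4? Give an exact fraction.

obs 1: x=5 → posterior Gamma(11, 13/4)
obs 2: x=3 → posterior Gamma(14, 17/4)
obs 3: x=0 → posterior Gamma(14, 21/4)
obs 4: x=3 → posterior Gamma(17, 25/4)
obs 5: x=5 → posterior Gamma(22, 29/4)

43822157907083724238141273411539750400/275403687974920240937326446145324980579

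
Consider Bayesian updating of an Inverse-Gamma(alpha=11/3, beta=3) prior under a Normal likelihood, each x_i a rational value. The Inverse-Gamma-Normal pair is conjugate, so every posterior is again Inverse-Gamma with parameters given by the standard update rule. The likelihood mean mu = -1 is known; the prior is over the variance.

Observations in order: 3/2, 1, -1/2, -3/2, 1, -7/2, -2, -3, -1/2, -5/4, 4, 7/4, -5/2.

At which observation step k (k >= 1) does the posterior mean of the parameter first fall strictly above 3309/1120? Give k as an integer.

obs 1: x=3/2 → posterior Inverse-Gamma(25/6, 49/8)
obs 2: x=1 → posterior Inverse-Gamma(14/3, 65/8)
obs 3: x=-1/2 → posterior Inverse-Gamma(31/6, 33/4)
obs 4: x=-3/2 → posterior Inverse-Gamma(17/3, 67/8)
obs 5: x=1 → posterior Inverse-Gamma(37/6, 83/8)
obs 6: x=-7/2 → posterior Inverse-Gamma(20/3, 27/2)
obs 7: x=-2 → posterior Inverse-Gamma(43/6, 14)
obs 8: x=-3 → posterior Inverse-Gamma(23/3, 16)
obs 9: x=-1/2 → posterior Inverse-Gamma(49/6, 129/8)
obs 10: x=-5/4 → posterior Inverse-Gamma(26/3, 517/32)
obs 11: x=4 → posterior Inverse-Gamma(55/6, 917/32)
obs 12: x=7/4 → posterior Inverse-Gamma(29/3, 519/16)
obs 13: x=-5/2 → posterior Inverse-Gamma(61/6, 537/16)

k = 11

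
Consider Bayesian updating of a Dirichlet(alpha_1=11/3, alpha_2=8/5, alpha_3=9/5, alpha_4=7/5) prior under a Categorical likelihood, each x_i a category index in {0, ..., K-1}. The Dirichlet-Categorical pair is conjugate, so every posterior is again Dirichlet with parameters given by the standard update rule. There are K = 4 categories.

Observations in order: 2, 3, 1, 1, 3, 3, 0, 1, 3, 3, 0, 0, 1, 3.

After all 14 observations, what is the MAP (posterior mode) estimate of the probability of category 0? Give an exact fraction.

85/277

obs 1: x=2 → posterior Dirichlet(11/3, 8/5, 14/5, 7/5)
obs 2: x=3 → posterior Dirichlet(11/3, 8/5, 14/5, 12/5)
obs 3: x=1 → posterior Dirichlet(11/3, 13/5, 14/5, 12/5)
obs 4: x=1 → posterior Dirichlet(11/3, 18/5, 14/5, 12/5)
obs 5: x=3 → posterior Dirichlet(11/3, 18/5, 14/5, 17/5)
obs 6: x=3 → posterior Dirichlet(11/3, 18/5, 14/5, 22/5)
obs 7: x=0 → posterior Dirichlet(14/3, 18/5, 14/5, 22/5)
obs 8: x=1 → posterior Dirichlet(14/3, 23/5, 14/5, 22/5)
obs 9: x=3 → posterior Dirichlet(14/3, 23/5, 14/5, 27/5)
obs 10: x=3 → posterior Dirichlet(14/3, 23/5, 14/5, 32/5)
obs 11: x=0 → posterior Dirichlet(17/3, 23/5, 14/5, 32/5)
obs 12: x=0 → posterior Dirichlet(20/3, 23/5, 14/5, 32/5)
obs 13: x=1 → posterior Dirichlet(20/3, 28/5, 14/5, 32/5)
obs 14: x=3 → posterior Dirichlet(20/3, 28/5, 14/5, 37/5)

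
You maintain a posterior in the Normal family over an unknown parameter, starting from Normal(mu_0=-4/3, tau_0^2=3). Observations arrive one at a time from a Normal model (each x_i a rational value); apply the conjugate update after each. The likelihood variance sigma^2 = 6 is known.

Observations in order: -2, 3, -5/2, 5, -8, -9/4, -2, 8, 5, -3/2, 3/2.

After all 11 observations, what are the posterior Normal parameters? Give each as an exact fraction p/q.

obs 1: x=-2 → posterior Normal(-14/9, 2)
obs 2: x=3 → posterior Normal(-5/12, 3/2)
obs 3: x=-5/2 → posterior Normal(-5/6, 6/5)
obs 4: x=5 → posterior Normal(5/36, 1)
obs 5: x=-8 → posterior Normal(-43/42, 6/7)
obs 6: x=-9/4 → posterior Normal(-113/96, 3/4)
obs 7: x=-2 → posterior Normal(-137/108, 2/3)
obs 8: x=8 → posterior Normal(-41/120, 3/5)
obs 9: x=5 → posterior Normal(19/132, 6/11)
obs 10: x=-3/2 → posterior Normal(1/144, 1/2)
obs 11: x=3/2 → posterior Normal(19/156, 6/13)

mu_0=19/156, tau_0^2=6/13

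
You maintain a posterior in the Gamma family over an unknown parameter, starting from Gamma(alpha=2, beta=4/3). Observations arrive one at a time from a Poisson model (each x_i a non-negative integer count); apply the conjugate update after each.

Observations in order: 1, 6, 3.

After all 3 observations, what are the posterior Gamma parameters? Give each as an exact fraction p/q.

alpha=12, beta=13/3

obs 1: x=1 → posterior Gamma(3, 7/3)
obs 2: x=6 → posterior Gamma(9, 10/3)
obs 3: x=3 → posterior Gamma(12, 13/3)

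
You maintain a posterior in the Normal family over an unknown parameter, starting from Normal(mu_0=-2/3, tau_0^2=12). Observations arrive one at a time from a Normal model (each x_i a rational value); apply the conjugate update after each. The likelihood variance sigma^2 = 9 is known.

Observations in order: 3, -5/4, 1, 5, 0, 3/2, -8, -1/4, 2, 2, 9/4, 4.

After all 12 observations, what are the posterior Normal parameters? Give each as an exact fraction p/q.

mu_0=43/51, tau_0^2=12/17

obs 1: x=3 → posterior Normal(10/7, 36/7)
obs 2: x=-5/4 → posterior Normal(5/11, 36/11)
obs 3: x=1 → posterior Normal(3/5, 12/5)
obs 4: x=5 → posterior Normal(29/19, 36/19)
obs 5: x=0 → posterior Normal(29/23, 36/23)
obs 6: x=3/2 → posterior Normal(35/27, 4/3)
obs 7: x=-8 → posterior Normal(3/31, 36/31)
obs 8: x=-1/4 → posterior Normal(2/35, 36/35)
obs 9: x=2 → posterior Normal(10/39, 12/13)
obs 10: x=2 → posterior Normal(18/43, 36/43)
obs 11: x=9/4 → posterior Normal(27/47, 36/47)
obs 12: x=4 → posterior Normal(43/51, 12/17)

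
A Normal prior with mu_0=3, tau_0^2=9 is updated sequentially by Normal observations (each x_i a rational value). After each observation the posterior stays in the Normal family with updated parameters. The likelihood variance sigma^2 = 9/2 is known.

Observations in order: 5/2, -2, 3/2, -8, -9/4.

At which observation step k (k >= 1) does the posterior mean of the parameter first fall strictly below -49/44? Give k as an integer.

k = 5

obs 1: x=5/2 → posterior Normal(8/3, 3)
obs 2: x=-2 → posterior Normal(4/5, 9/5)
obs 3: x=3/2 → posterior Normal(1, 9/7)
obs 4: x=-8 → posterior Normal(-1, 1)
obs 5: x=-9/4 → posterior Normal(-27/22, 9/11)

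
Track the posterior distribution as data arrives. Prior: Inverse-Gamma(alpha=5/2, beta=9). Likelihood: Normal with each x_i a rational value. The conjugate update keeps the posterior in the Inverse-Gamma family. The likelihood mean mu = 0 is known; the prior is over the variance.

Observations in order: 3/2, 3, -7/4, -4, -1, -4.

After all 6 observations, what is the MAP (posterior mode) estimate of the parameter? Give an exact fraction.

obs 1: x=3/2 → posterior Inverse-Gamma(3, 81/8)
obs 2: x=3 → posterior Inverse-Gamma(7/2, 117/8)
obs 3: x=-7/4 → posterior Inverse-Gamma(4, 517/32)
obs 4: x=-4 → posterior Inverse-Gamma(9/2, 773/32)
obs 5: x=-1 → posterior Inverse-Gamma(5, 789/32)
obs 6: x=-4 → posterior Inverse-Gamma(11/2, 1045/32)

1045/208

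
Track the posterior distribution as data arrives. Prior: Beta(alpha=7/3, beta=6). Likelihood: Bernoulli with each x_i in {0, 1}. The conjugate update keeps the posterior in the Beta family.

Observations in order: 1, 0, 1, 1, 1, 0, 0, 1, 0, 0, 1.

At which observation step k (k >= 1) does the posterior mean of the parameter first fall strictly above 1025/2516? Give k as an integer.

obs 1: x=1 → posterior Beta(10/3, 6)
obs 2: x=0 → posterior Beta(10/3, 7)
obs 3: x=1 → posterior Beta(13/3, 7)
obs 4: x=1 → posterior Beta(16/3, 7)
obs 5: x=1 → posterior Beta(19/3, 7)
obs 6: x=0 → posterior Beta(19/3, 8)
obs 7: x=0 → posterior Beta(19/3, 9)
obs 8: x=1 → posterior Beta(22/3, 9)
obs 9: x=0 → posterior Beta(22/3, 10)
obs 10: x=0 → posterior Beta(22/3, 11)
obs 11: x=1 → posterior Beta(25/3, 11)

k = 4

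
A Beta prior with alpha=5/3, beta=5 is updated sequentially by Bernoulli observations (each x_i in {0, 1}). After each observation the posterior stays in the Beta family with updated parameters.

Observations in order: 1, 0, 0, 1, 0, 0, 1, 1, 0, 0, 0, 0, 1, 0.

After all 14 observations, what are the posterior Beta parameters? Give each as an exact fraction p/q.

obs 1: x=1 → posterior Beta(8/3, 5)
obs 2: x=0 → posterior Beta(8/3, 6)
obs 3: x=0 → posterior Beta(8/3, 7)
obs 4: x=1 → posterior Beta(11/3, 7)
obs 5: x=0 → posterior Beta(11/3, 8)
obs 6: x=0 → posterior Beta(11/3, 9)
obs 7: x=1 → posterior Beta(14/3, 9)
obs 8: x=1 → posterior Beta(17/3, 9)
obs 9: x=0 → posterior Beta(17/3, 10)
obs 10: x=0 → posterior Beta(17/3, 11)
obs 11: x=0 → posterior Beta(17/3, 12)
obs 12: x=0 → posterior Beta(17/3, 13)
obs 13: x=1 → posterior Beta(20/3, 13)
obs 14: x=0 → posterior Beta(20/3, 14)

alpha=20/3, beta=14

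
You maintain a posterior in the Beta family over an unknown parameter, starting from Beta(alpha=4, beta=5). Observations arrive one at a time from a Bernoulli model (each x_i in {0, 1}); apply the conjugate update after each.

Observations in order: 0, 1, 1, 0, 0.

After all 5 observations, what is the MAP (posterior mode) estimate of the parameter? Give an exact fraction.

5/12

obs 1: x=0 → posterior Beta(4, 6)
obs 2: x=1 → posterior Beta(5, 6)
obs 3: x=1 → posterior Beta(6, 6)
obs 4: x=0 → posterior Beta(6, 7)
obs 5: x=0 → posterior Beta(6, 8)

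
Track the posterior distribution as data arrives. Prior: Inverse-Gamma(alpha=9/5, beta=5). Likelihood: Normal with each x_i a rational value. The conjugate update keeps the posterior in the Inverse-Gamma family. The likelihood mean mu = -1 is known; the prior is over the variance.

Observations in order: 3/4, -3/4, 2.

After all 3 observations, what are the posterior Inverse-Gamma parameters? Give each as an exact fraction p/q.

alpha=33/10, beta=177/16

obs 1: x=3/4 → posterior Inverse-Gamma(23/10, 209/32)
obs 2: x=-3/4 → posterior Inverse-Gamma(14/5, 105/16)
obs 3: x=2 → posterior Inverse-Gamma(33/10, 177/16)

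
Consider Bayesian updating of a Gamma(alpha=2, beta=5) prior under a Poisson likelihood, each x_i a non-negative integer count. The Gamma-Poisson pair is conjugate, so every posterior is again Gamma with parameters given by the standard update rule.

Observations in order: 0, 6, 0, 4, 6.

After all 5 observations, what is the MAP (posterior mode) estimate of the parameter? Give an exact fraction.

17/10

obs 1: x=0 → posterior Gamma(2, 6)
obs 2: x=6 → posterior Gamma(8, 7)
obs 3: x=0 → posterior Gamma(8, 8)
obs 4: x=4 → posterior Gamma(12, 9)
obs 5: x=6 → posterior Gamma(18, 10)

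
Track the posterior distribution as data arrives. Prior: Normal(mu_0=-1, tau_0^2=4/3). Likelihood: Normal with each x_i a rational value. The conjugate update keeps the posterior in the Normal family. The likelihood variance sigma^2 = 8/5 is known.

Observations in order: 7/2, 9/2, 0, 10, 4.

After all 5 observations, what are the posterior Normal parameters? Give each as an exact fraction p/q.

obs 1: x=7/2 → posterior Normal(23/22, 8/11)
obs 2: x=9/2 → posterior Normal(17/8, 1/2)
obs 3: x=0 → posterior Normal(34/21, 8/21)
obs 4: x=10 → posterior Normal(42/13, 4/13)
obs 5: x=4 → posterior Normal(104/31, 8/31)

mu_0=104/31, tau_0^2=8/31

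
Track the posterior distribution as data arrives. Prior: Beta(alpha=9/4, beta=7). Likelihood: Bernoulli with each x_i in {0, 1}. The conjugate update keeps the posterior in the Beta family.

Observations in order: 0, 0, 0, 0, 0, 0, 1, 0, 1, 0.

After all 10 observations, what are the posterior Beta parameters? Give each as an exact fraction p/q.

alpha=17/4, beta=15

obs 1: x=0 → posterior Beta(9/4, 8)
obs 2: x=0 → posterior Beta(9/4, 9)
obs 3: x=0 → posterior Beta(9/4, 10)
obs 4: x=0 → posterior Beta(9/4, 11)
obs 5: x=0 → posterior Beta(9/4, 12)
obs 6: x=0 → posterior Beta(9/4, 13)
obs 7: x=1 → posterior Beta(13/4, 13)
obs 8: x=0 → posterior Beta(13/4, 14)
obs 9: x=1 → posterior Beta(17/4, 14)
obs 10: x=0 → posterior Beta(17/4, 15)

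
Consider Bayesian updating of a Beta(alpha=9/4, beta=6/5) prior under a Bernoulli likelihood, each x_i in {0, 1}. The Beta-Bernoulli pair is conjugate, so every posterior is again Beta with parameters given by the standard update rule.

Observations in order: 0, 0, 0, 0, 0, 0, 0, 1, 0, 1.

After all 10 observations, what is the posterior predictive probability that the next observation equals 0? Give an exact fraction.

obs 1: x=0 → posterior Beta(9/4, 11/5)
obs 2: x=0 → posterior Beta(9/4, 16/5)
obs 3: x=0 → posterior Beta(9/4, 21/5)
obs 4: x=0 → posterior Beta(9/4, 26/5)
obs 5: x=0 → posterior Beta(9/4, 31/5)
obs 6: x=0 → posterior Beta(9/4, 36/5)
obs 7: x=0 → posterior Beta(9/4, 41/5)
obs 8: x=1 → posterior Beta(13/4, 41/5)
obs 9: x=0 → posterior Beta(13/4, 46/5)
obs 10: x=1 → posterior Beta(17/4, 46/5)

184/269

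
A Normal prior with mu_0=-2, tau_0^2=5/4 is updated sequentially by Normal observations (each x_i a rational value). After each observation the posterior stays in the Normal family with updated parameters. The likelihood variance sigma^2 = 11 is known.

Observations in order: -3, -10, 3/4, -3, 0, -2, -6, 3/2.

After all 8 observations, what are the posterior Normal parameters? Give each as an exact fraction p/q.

mu_0=-787/336, tau_0^2=55/84

obs 1: x=-3 → posterior Normal(-103/49, 55/49)
obs 2: x=-10 → posterior Normal(-17/6, 55/54)
obs 3: x=3/4 → posterior Normal(-597/236, 55/59)
obs 4: x=-3 → posterior Normal(-657/256, 55/64)
obs 5: x=0 → posterior Normal(-219/92, 55/69)
obs 6: x=-2 → posterior Normal(-697/296, 55/74)
obs 7: x=-6 → posterior Normal(-817/316, 55/79)
obs 8: x=3/2 → posterior Normal(-787/336, 55/84)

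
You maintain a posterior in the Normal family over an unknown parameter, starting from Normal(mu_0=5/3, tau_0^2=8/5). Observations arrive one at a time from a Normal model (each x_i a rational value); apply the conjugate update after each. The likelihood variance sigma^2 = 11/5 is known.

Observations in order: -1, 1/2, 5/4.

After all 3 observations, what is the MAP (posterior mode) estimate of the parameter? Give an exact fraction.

obs 1: x=-1 → posterior Normal(31/57, 88/95)
obs 2: x=1/2 → posterior Normal(43/81, 88/135)
obs 3: x=5/4 → posterior Normal(73/105, 88/175)

73/105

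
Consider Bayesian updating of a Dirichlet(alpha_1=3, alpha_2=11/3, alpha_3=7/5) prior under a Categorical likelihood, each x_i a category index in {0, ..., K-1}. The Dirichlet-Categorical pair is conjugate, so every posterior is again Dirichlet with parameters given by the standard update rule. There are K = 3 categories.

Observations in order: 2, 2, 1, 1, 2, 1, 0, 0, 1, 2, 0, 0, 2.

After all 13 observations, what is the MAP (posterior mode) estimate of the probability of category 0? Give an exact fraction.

obs 1: x=2 → posterior Dirichlet(3, 11/3, 12/5)
obs 2: x=2 → posterior Dirichlet(3, 11/3, 17/5)
obs 3: x=1 → posterior Dirichlet(3, 14/3, 17/5)
obs 4: x=1 → posterior Dirichlet(3, 17/3, 17/5)
obs 5: x=2 → posterior Dirichlet(3, 17/3, 22/5)
obs 6: x=1 → posterior Dirichlet(3, 20/3, 22/5)
obs 7: x=0 → posterior Dirichlet(4, 20/3, 22/5)
obs 8: x=0 → posterior Dirichlet(5, 20/3, 22/5)
obs 9: x=1 → posterior Dirichlet(5, 23/3, 22/5)
obs 10: x=2 → posterior Dirichlet(5, 23/3, 27/5)
obs 11: x=0 → posterior Dirichlet(6, 23/3, 27/5)
obs 12: x=0 → posterior Dirichlet(7, 23/3, 27/5)
obs 13: x=2 → posterior Dirichlet(7, 23/3, 32/5)

90/271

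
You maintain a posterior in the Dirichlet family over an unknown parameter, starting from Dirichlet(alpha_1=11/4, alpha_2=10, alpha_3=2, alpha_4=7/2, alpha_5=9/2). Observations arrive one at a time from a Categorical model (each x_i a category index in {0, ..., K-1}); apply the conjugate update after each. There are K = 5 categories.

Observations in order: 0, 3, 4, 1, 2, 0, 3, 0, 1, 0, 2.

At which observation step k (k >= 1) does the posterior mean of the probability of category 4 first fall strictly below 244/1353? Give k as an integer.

k = 8

obs 1: x=0 → posterior Dirichlet(15/4, 10, 2, 7/2, 9/2)
obs 2: x=3 → posterior Dirichlet(15/4, 10, 2, 9/2, 9/2)
obs 3: x=4 → posterior Dirichlet(15/4, 10, 2, 9/2, 11/2)
obs 4: x=1 → posterior Dirichlet(15/4, 11, 2, 9/2, 11/2)
obs 5: x=2 → posterior Dirichlet(15/4, 11, 3, 9/2, 11/2)
obs 6: x=0 → posterior Dirichlet(19/4, 11, 3, 9/2, 11/2)
obs 7: x=3 → posterior Dirichlet(19/4, 11, 3, 11/2, 11/2)
obs 8: x=0 → posterior Dirichlet(23/4, 11, 3, 11/2, 11/2)
obs 9: x=1 → posterior Dirichlet(23/4, 12, 3, 11/2, 11/2)
obs 10: x=0 → posterior Dirichlet(27/4, 12, 3, 11/2, 11/2)
obs 11: x=2 → posterior Dirichlet(27/4, 12, 4, 11/2, 11/2)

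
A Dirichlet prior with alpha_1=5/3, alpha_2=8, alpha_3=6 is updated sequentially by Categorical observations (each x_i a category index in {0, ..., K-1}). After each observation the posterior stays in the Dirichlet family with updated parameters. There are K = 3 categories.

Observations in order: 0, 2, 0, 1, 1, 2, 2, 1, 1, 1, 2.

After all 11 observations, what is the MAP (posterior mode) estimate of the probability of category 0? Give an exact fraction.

8/71

obs 1: x=0 → posterior Dirichlet(8/3, 8, 6)
obs 2: x=2 → posterior Dirichlet(8/3, 8, 7)
obs 3: x=0 → posterior Dirichlet(11/3, 8, 7)
obs 4: x=1 → posterior Dirichlet(11/3, 9, 7)
obs 5: x=1 → posterior Dirichlet(11/3, 10, 7)
obs 6: x=2 → posterior Dirichlet(11/3, 10, 8)
obs 7: x=2 → posterior Dirichlet(11/3, 10, 9)
obs 8: x=1 → posterior Dirichlet(11/3, 11, 9)
obs 9: x=1 → posterior Dirichlet(11/3, 12, 9)
obs 10: x=1 → posterior Dirichlet(11/3, 13, 9)
obs 11: x=2 → posterior Dirichlet(11/3, 13, 10)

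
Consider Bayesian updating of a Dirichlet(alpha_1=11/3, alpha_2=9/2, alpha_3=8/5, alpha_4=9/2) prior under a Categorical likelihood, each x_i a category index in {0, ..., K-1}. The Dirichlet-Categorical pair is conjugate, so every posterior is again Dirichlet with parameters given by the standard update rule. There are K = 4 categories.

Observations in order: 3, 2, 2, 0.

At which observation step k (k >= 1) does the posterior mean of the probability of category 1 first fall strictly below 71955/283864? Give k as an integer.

k = 4

obs 1: x=3 → posterior Dirichlet(11/3, 9/2, 8/5, 11/2)
obs 2: x=2 → posterior Dirichlet(11/3, 9/2, 13/5, 11/2)
obs 3: x=2 → posterior Dirichlet(11/3, 9/2, 18/5, 11/2)
obs 4: x=0 → posterior Dirichlet(14/3, 9/2, 18/5, 11/2)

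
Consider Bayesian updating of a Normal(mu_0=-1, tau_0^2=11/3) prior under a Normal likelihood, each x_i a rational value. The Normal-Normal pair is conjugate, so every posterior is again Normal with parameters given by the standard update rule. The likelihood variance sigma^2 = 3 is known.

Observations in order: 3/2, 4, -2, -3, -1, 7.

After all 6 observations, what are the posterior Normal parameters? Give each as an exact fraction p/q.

obs 1: x=3/2 → posterior Normal(3/8, 33/20)
obs 2: x=4 → posterior Normal(103/62, 33/31)
obs 3: x=-2 → posterior Normal(59/84, 11/14)
obs 4: x=-3 → posterior Normal(-7/106, 33/53)
obs 5: x=-1 → posterior Normal(-29/128, 33/64)
obs 6: x=7 → posterior Normal(5/6, 11/25)

mu_0=5/6, tau_0^2=11/25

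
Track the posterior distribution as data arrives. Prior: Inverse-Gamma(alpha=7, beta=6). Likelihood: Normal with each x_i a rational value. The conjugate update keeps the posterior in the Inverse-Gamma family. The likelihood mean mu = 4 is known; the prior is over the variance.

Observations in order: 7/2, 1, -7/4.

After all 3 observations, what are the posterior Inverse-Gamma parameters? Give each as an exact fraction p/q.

alpha=17/2, beta=869/32

obs 1: x=7/2 → posterior Inverse-Gamma(15/2, 49/8)
obs 2: x=1 → posterior Inverse-Gamma(8, 85/8)
obs 3: x=-7/4 → posterior Inverse-Gamma(17/2, 869/32)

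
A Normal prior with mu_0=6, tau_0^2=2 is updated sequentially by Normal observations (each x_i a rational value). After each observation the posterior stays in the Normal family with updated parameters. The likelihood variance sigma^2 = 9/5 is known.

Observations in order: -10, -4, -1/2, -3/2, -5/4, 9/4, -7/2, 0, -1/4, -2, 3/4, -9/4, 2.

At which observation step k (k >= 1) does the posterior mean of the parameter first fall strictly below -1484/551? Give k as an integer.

obs 1: x=-10 → posterior Normal(-46/19, 18/19)
obs 2: x=-4 → posterior Normal(-86/29, 18/29)
obs 3: x=-1/2 → posterior Normal(-7/3, 6/13)
obs 4: x=-3/2 → posterior Normal(-106/49, 18/49)
obs 5: x=-5/4 → posterior Normal(-237/118, 18/59)
obs 6: x=9/4 → posterior Normal(-32/23, 6/23)
obs 7: x=-7/2 → posterior Normal(-131/79, 18/79)
obs 8: x=0 → posterior Normal(-131/89, 18/89)
obs 9: x=-1/4 → posterior Normal(-89/66, 2/11)
obs 10: x=-2 → posterior Normal(-307/218, 18/109)
obs 11: x=3/4 → posterior Normal(-146/119, 18/119)
obs 12: x=-9/4 → posterior Normal(-337/258, 6/43)
obs 13: x=2 → posterior Normal(-297/278, 18/139)

k = 2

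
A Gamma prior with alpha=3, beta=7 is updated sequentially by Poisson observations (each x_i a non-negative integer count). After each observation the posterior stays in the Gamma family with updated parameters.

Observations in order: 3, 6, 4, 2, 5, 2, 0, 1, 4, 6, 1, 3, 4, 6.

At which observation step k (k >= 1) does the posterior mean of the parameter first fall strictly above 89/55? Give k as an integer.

obs 1: x=3 → posterior Gamma(6, 8)
obs 2: x=6 → posterior Gamma(12, 9)
obs 3: x=4 → posterior Gamma(16, 10)
obs 4: x=2 → posterior Gamma(18, 11)
obs 5: x=5 → posterior Gamma(23, 12)
obs 6: x=2 → posterior Gamma(25, 13)
obs 7: x=0 → posterior Gamma(25, 14)
obs 8: x=1 → posterior Gamma(26, 15)
obs 9: x=4 → posterior Gamma(30, 16)
obs 10: x=6 → posterior Gamma(36, 17)
obs 11: x=1 → posterior Gamma(37, 18)
obs 12: x=3 → posterior Gamma(40, 19)
obs 13: x=4 → posterior Gamma(44, 20)
obs 14: x=6 → posterior Gamma(50, 21)

k = 4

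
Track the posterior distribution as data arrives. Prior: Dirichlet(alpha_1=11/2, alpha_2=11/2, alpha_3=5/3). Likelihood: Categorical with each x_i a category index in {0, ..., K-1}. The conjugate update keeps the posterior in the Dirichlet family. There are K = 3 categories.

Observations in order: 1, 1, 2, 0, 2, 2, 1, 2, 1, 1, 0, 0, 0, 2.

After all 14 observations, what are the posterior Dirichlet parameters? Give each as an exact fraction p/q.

alpha_1=19/2, alpha_2=21/2, alpha_3=20/3

obs 1: x=1 → posterior Dirichlet(11/2, 13/2, 5/3)
obs 2: x=1 → posterior Dirichlet(11/2, 15/2, 5/3)
obs 3: x=2 → posterior Dirichlet(11/2, 15/2, 8/3)
obs 4: x=0 → posterior Dirichlet(13/2, 15/2, 8/3)
obs 5: x=2 → posterior Dirichlet(13/2, 15/2, 11/3)
obs 6: x=2 → posterior Dirichlet(13/2, 15/2, 14/3)
obs 7: x=1 → posterior Dirichlet(13/2, 17/2, 14/3)
obs 8: x=2 → posterior Dirichlet(13/2, 17/2, 17/3)
obs 9: x=1 → posterior Dirichlet(13/2, 19/2, 17/3)
obs 10: x=1 → posterior Dirichlet(13/2, 21/2, 17/3)
obs 11: x=0 → posterior Dirichlet(15/2, 21/2, 17/3)
obs 12: x=0 → posterior Dirichlet(17/2, 21/2, 17/3)
obs 13: x=0 → posterior Dirichlet(19/2, 21/2, 17/3)
obs 14: x=2 → posterior Dirichlet(19/2, 21/2, 20/3)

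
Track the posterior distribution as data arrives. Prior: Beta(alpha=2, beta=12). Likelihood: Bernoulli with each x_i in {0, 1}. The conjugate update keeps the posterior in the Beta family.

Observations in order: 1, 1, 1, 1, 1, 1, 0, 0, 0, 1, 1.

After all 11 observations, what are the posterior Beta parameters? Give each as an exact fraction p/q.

obs 1: x=1 → posterior Beta(3, 12)
obs 2: x=1 → posterior Beta(4, 12)
obs 3: x=1 → posterior Beta(5, 12)
obs 4: x=1 → posterior Beta(6, 12)
obs 5: x=1 → posterior Beta(7, 12)
obs 6: x=1 → posterior Beta(8, 12)
obs 7: x=0 → posterior Beta(8, 13)
obs 8: x=0 → posterior Beta(8, 14)
obs 9: x=0 → posterior Beta(8, 15)
obs 10: x=1 → posterior Beta(9, 15)
obs 11: x=1 → posterior Beta(10, 15)

alpha=10, beta=15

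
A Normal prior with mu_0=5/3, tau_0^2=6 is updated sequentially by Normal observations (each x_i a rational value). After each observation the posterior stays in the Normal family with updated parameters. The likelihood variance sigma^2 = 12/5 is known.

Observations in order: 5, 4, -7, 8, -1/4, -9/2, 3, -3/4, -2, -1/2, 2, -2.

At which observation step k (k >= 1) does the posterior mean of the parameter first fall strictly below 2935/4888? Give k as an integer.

obs 1: x=5 → posterior Normal(85/21, 12/7)
obs 2: x=4 → posterior Normal(145/36, 1)
obs 3: x=-7 → posterior Normal(40/51, 12/17)
obs 4: x=8 → posterior Normal(80/33, 6/11)
obs 5: x=-1/4 → posterior Normal(625/324, 4/9)
obs 6: x=-9/2 → posterior Normal(355/384, 3/8)
obs 7: x=3 → posterior Normal(535/444, 12/37)
obs 8: x=-3/4 → posterior Normal(35/36, 2/7)
obs 9: x=-2 → posterior Normal(185/282, 12/47)
obs 10: x=-1/2 → posterior Normal(85/156, 3/13)
obs 11: x=2 → posterior Normal(115/171, 4/19)
obs 12: x=-2 → posterior Normal(85/186, 6/31)

k = 10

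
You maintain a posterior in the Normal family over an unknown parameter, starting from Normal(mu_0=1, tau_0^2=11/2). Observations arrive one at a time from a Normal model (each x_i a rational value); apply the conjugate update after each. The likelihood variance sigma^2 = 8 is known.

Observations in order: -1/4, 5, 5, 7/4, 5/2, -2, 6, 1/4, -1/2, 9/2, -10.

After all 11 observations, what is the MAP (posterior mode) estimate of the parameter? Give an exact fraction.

603/548

obs 1: x=-1/4 → posterior Normal(53/108, 88/27)
obs 2: x=5 → posterior Normal(273/152, 44/19)
obs 3: x=5 → posterior Normal(493/196, 88/49)
obs 4: x=7/4 → posterior Normal(19/8, 22/15)
obs 5: x=5/2 → posterior Normal(170/71, 88/71)
obs 6: x=-2 → posterior Normal(74/41, 44/41)
obs 7: x=6 → posterior Normal(214/93, 88/93)
obs 8: x=1/4 → posterior Normal(867/416, 11/13)
obs 9: x=-1/2 → posterior Normal(169/92, 88/115)
obs 10: x=9/2 → posterior Normal(149/72, 44/63)
obs 11: x=-10 → posterior Normal(603/548, 88/137)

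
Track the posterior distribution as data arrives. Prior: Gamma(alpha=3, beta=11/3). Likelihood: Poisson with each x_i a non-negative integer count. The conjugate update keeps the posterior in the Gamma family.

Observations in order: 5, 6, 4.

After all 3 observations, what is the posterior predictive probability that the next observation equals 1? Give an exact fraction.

14155776000000000000000000/74615470927590710561908487

obs 1: x=5 → posterior Gamma(8, 14/3)
obs 2: x=6 → posterior Gamma(14, 17/3)
obs 3: x=4 → posterior Gamma(18, 20/3)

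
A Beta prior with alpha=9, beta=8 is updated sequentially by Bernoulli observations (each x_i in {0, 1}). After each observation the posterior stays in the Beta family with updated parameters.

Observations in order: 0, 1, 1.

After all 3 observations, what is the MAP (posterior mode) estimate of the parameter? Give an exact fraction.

obs 1: x=0 → posterior Beta(9, 9)
obs 2: x=1 → posterior Beta(10, 9)
obs 3: x=1 → posterior Beta(11, 9)

5/9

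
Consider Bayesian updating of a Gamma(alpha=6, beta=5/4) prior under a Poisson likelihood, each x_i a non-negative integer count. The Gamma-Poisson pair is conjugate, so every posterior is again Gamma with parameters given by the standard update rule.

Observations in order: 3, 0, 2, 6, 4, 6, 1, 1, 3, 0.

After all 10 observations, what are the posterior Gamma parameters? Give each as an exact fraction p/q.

obs 1: x=3 → posterior Gamma(9, 9/4)
obs 2: x=0 → posterior Gamma(9, 13/4)
obs 3: x=2 → posterior Gamma(11, 17/4)
obs 4: x=6 → posterior Gamma(17, 21/4)
obs 5: x=4 → posterior Gamma(21, 25/4)
obs 6: x=6 → posterior Gamma(27, 29/4)
obs 7: x=1 → posterior Gamma(28, 33/4)
obs 8: x=1 → posterior Gamma(29, 37/4)
obs 9: x=3 → posterior Gamma(32, 41/4)
obs 10: x=0 → posterior Gamma(32, 45/4)

alpha=32, beta=45/4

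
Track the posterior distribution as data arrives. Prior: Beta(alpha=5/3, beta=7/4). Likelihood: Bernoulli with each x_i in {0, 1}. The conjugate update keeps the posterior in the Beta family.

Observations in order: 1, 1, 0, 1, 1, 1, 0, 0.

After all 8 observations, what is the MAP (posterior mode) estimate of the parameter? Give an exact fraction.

obs 1: x=1 → posterior Beta(8/3, 7/4)
obs 2: x=1 → posterior Beta(11/3, 7/4)
obs 3: x=0 → posterior Beta(11/3, 11/4)
obs 4: x=1 → posterior Beta(14/3, 11/4)
obs 5: x=1 → posterior Beta(17/3, 11/4)
obs 6: x=1 → posterior Beta(20/3, 11/4)
obs 7: x=0 → posterior Beta(20/3, 15/4)
obs 8: x=0 → posterior Beta(20/3, 19/4)

68/113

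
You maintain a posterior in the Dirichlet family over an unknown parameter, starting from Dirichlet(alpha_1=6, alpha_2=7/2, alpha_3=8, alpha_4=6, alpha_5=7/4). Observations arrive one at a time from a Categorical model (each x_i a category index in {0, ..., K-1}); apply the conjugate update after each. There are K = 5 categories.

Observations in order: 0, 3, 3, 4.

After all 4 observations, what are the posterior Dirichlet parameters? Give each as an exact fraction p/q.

obs 1: x=0 → posterior Dirichlet(7, 7/2, 8, 6, 7/4)
obs 2: x=3 → posterior Dirichlet(7, 7/2, 8, 7, 7/4)
obs 3: x=3 → posterior Dirichlet(7, 7/2, 8, 8, 7/4)
obs 4: x=4 → posterior Dirichlet(7, 7/2, 8, 8, 11/4)

alpha_1=7, alpha_2=7/2, alpha_3=8, alpha_4=8, alpha_5=11/4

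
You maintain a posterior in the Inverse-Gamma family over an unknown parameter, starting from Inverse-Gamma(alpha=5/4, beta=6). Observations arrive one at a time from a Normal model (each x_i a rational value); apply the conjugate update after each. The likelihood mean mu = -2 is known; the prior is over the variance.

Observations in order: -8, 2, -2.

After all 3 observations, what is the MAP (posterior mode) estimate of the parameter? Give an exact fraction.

128/15

obs 1: x=-8 → posterior Inverse-Gamma(7/4, 24)
obs 2: x=2 → posterior Inverse-Gamma(9/4, 32)
obs 3: x=-2 → posterior Inverse-Gamma(11/4, 32)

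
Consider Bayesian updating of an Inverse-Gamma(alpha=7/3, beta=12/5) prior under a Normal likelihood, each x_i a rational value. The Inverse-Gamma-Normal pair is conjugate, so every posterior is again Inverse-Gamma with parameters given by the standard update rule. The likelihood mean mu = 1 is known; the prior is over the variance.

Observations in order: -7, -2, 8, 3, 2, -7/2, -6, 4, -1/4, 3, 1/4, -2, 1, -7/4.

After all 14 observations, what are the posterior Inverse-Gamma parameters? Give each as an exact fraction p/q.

alpha=28/3, beta=18619/160

obs 1: x=-7 → posterior Inverse-Gamma(17/6, 172/5)
obs 2: x=-2 → posterior Inverse-Gamma(10/3, 389/10)
obs 3: x=8 → posterior Inverse-Gamma(23/6, 317/5)
obs 4: x=3 → posterior Inverse-Gamma(13/3, 327/5)
obs 5: x=2 → posterior Inverse-Gamma(29/6, 659/10)
obs 6: x=-7/2 → posterior Inverse-Gamma(16/3, 3041/40)
obs 7: x=-6 → posterior Inverse-Gamma(35/6, 4021/40)
obs 8: x=4 → posterior Inverse-Gamma(19/3, 4201/40)
obs 9: x=-1/4 → posterior Inverse-Gamma(41/6, 16929/160)
obs 10: x=3 → posterior Inverse-Gamma(22/3, 17249/160)
obs 11: x=1/4 → posterior Inverse-Gamma(47/6, 8647/80)
obs 12: x=-2 → posterior Inverse-Gamma(25/3, 9007/80)
obs 13: x=1 → posterior Inverse-Gamma(53/6, 9007/80)
obs 14: x=-7/4 → posterior Inverse-Gamma(28/3, 18619/160)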